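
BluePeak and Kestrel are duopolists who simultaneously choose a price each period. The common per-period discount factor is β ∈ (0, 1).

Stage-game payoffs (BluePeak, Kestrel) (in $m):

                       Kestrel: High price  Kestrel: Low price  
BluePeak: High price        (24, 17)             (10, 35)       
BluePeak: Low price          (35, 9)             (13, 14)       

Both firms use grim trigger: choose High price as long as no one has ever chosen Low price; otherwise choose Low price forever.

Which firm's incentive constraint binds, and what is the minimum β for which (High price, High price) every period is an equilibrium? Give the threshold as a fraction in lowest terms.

BluePeak: cooperation gives 24 each period; deviation gives 35 once then 13 forever.
  24/(1−β) ≥ 35 + 13β/(1−β) ⇒ β ≥ 11/22 = 1/2.
Kestrel: cooperation gives 17 each period; deviation gives 35 once then 14 forever.
  β ≥ 18/21 = 6/7.
Both must hold, so the binding constraint is Kestrel's: β ≥ 6/7.

Kestrel; β ≥ 6/7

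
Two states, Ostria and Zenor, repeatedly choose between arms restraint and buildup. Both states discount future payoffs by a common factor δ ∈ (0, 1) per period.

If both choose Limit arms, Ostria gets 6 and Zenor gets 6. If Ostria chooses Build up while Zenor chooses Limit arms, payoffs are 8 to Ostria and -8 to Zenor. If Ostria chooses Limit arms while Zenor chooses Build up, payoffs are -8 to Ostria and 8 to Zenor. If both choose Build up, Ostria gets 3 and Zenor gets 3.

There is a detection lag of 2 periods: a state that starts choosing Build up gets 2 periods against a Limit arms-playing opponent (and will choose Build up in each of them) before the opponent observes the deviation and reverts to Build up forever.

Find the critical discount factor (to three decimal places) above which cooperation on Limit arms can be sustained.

0.632

The best deviation is to choose Build up for all 2 undetected periods, earning 8 each, then 3 forever once detected.
Deviation value: 8(1−δ^2)/(1−δ) + 3δ^2/(1−δ); cooperation value: 6/(1−δ).
IC: 6 ≥ 8(1−δ^2) + 3δ^2 = 8 − 5δ^2.
So δ^2 ≥ 2/5, giving δ ≥ (2/5)^(1/2) ≈ 0.632.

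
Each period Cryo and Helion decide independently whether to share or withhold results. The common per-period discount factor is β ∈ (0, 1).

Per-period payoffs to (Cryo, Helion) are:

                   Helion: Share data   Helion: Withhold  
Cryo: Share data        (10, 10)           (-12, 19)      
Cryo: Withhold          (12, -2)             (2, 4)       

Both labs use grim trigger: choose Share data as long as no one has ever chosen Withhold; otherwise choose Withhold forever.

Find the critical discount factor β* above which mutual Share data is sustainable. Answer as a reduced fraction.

Cryo: cooperation gives 10 each period; deviation gives 12 once then 2 forever.
  10/(1−β) ≥ 12 + 2β/(1−β) ⇒ β ≥ 2/10 = 1/5.
Helion: cooperation gives 10 each period; deviation gives 19 once then 4 forever.
  β ≥ 9/15 = 3/5.
Both must hold, so the binding constraint is Helion's: β ≥ 3/5.

3/5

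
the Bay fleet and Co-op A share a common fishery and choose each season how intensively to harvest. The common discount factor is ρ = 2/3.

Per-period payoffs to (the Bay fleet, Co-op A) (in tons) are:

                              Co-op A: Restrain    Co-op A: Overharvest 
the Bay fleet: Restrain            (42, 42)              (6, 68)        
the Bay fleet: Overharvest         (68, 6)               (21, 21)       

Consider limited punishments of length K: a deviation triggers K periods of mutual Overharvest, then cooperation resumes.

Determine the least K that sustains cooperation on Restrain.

3

IC: ρ(1−ρ^K)/(1−ρ) ≥ (68−42)/(42−21) = 26/21.
With ρ = 2/3: need 1 − ρ^K ≥ 26/21·(1−2/3)/(2/3), i.e. ρ^K ≤ 0.3810.
Since (2/3)^2 = 0.4444 and (2/3)^3 = 0.2963, the smallest such K is 3.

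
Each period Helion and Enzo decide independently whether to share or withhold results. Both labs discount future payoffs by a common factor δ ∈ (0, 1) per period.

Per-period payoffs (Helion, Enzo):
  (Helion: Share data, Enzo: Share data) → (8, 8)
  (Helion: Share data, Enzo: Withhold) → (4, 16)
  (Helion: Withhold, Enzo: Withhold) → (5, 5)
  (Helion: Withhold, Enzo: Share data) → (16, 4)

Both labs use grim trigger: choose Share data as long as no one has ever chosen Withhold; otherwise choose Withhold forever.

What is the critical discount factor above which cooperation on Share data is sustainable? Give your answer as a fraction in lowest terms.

8/11

One-period gain from deviating is 16 − 8 = 8. The loss is 8 − 5 = 3 in every subsequent period, with present value 3·δ/(1−δ).
Deviation is unprofitable when 3·δ/(1−δ) ≥ 8, i.e. δ/(1−δ) ≥ 8/3.
Equivalently δ ≥ 8/(8+3) = 8/11.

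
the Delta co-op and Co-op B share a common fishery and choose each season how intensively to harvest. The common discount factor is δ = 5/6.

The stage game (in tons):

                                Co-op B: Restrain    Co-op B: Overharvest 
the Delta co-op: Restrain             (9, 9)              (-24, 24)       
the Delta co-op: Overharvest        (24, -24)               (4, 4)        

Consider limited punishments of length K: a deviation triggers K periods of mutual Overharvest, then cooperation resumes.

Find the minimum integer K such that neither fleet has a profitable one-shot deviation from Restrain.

Need Σ_{k=1}^{K} δ^k ≥ (24−9)/(9−4) = 3.0000 at δ = 5/6.
At K = 5 the sum is 2.9906 < 3.0000; at K = 6 it is 3.3255 ≥ 3.0000.
So the minimum punishment length is K = 6.

6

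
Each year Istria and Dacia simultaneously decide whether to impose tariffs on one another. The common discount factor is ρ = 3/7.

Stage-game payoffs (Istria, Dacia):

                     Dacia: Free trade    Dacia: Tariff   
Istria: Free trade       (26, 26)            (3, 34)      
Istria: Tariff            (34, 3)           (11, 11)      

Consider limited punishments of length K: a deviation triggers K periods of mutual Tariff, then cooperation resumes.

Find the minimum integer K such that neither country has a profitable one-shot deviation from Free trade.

2

No profitable deviation requires (26−11)(ρ+…+ρ^K) ≥ 34−26, i.e. ρ+…+ρ^K ≥ 8/15 ≈ 0.5333.
With ρ = 3/7, the partial sums are K=1: 0.4286, K=2: 0.6122.
K = 2 is the first length at which the sum reaches 0.5333.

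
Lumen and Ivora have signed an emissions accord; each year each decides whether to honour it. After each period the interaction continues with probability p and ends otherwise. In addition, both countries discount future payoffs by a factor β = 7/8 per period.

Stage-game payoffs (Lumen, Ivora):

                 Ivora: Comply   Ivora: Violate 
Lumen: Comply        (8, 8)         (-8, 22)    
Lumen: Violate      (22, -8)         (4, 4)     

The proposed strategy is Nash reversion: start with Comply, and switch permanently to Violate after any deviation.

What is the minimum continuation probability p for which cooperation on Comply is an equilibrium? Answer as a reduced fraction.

Expected continuation weight on next period's payoff is β·p = 7/8·p, which plays the role of the discount factor.
Cooperation requires 7/8·p ≥ (22−8)/(22−4) = 7/9, hence p ≥ 8/9.

8/9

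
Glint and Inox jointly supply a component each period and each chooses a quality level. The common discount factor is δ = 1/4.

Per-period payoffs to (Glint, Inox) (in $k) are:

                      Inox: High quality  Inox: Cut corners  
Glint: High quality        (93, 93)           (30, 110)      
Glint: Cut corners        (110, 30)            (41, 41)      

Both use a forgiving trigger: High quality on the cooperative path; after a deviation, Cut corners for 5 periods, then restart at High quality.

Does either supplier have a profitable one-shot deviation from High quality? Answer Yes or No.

No

IC: δ+…+δ^5 ≥ (110−93)/(93−41) = 17/52.
At δ = 1/4: partial sum = 0.3330 ≥ 0.3269. Cooperation sustainable.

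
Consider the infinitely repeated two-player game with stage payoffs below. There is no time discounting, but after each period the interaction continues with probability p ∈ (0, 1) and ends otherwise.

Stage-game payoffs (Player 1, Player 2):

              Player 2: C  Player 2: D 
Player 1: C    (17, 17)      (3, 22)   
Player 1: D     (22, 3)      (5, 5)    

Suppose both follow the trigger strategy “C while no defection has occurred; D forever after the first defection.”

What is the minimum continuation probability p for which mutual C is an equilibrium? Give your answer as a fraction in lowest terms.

Expected cooperation value is 17 + p·17 + p²·17 + … = 17/(1−p); deviation gives 22 + p·5/(1−p).
17 ≥ 22(1−p) + 5p ⇒ 17p ≥ 5 ⇒ p ≥ 5/17.

5/17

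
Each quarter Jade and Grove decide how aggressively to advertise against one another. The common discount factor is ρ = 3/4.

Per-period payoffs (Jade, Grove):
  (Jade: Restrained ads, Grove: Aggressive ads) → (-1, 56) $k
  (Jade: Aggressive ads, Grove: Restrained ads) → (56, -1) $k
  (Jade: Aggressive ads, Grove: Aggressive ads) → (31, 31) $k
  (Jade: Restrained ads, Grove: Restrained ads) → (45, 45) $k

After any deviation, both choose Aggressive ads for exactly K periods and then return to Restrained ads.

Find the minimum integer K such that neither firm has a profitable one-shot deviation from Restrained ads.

2

IC: ρ(1−ρ^K)/(1−ρ) ≥ (56−45)/(45−31) = 11/14.
With ρ = 3/4: need 1 − ρ^K ≥ 11/14·(1−3/4)/(3/4), i.e. ρ^K ≤ 0.7381.
Since (3/4)^1 = 0.7500 and (3/4)^2 = 0.5625, the smallest such K is 2.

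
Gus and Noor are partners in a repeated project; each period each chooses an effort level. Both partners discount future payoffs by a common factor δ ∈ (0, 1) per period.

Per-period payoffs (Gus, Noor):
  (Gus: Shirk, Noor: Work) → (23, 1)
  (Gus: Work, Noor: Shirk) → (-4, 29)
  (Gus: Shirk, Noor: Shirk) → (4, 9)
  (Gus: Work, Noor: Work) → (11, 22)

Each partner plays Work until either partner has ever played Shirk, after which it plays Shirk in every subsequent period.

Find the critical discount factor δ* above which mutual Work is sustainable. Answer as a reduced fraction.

12/19

Gus: cooperation gives 11 each period; deviation gives 23 once then 4 forever.
  11/(1−δ) ≥ 23 + 4δ/(1−δ) ⇒ δ ≥ 12/19.
Noor: cooperation gives 22 each period; deviation gives 29 once then 9 forever.
  δ ≥ 7/20.
Both must hold, so the binding constraint is Gus's: δ ≥ 12/19.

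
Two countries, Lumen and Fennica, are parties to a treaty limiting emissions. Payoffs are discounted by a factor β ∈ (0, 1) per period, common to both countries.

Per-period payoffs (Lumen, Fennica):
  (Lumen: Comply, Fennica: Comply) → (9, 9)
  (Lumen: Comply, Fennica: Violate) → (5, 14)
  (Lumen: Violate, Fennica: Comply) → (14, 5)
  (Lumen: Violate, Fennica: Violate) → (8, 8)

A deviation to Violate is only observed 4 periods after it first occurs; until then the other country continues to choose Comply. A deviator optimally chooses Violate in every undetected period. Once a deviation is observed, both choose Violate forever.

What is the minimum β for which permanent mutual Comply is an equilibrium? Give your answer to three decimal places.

A deviator earns 14 for 4 periods, then 8 forever; cooperating earns 9 forever. Multiplying the IC by (1−β):
9 ≥ 14(1−β^4) + 8β^4, so 6·β^4 ≥ 5 and β^4 ≥ 5/6.
β ≥ (5/6)^(1/4) ≈ 0.955.

0.955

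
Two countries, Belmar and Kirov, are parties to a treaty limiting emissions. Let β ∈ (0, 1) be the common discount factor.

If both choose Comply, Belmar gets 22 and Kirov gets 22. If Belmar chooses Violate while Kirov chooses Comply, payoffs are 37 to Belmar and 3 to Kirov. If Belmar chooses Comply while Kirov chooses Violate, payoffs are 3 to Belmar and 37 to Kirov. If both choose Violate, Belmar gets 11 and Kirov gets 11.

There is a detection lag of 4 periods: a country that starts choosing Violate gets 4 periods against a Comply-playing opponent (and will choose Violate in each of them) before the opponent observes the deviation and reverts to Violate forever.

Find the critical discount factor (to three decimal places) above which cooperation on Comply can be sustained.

0.872

Deviating for the 4 undetected periods gains 37−22 = 15 per period over cooperation, then loses 22−11 = 11 per period forever once punishment starts.
Gain: 15(1 + β + … + β^3); loss: 11·β^4/(1−β).
No profitable deviation ⇔ 15(1−β^4) ≤ 11·β^4, i.e. β^4 ≥ 15/(15+11) = 15/26.
Hence β ≥ (15/26)^(1/4) ≈ 0.872.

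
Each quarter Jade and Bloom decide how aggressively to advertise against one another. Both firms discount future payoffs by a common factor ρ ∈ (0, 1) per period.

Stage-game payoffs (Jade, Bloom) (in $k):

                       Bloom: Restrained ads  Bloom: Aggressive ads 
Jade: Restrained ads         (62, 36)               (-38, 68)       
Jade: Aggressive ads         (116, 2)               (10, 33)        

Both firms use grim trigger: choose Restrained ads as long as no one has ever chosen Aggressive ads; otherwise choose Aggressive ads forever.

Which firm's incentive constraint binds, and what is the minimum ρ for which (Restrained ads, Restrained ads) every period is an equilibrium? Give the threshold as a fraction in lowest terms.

Bloom; ρ ≥ 32/35

Jade: cooperation gives 62 each period; deviation gives 116 once then 10 forever.
  62/(1−ρ) ≥ 116 + 10ρ/(1−ρ) ⇒ ρ ≥ 54/106 = 27/53.
Bloom: cooperation gives 36 each period; deviation gives 68 once then 33 forever.
  ρ ≥ 32/35.
Both must hold, so the binding constraint is Bloom's: ρ ≥ 32/35.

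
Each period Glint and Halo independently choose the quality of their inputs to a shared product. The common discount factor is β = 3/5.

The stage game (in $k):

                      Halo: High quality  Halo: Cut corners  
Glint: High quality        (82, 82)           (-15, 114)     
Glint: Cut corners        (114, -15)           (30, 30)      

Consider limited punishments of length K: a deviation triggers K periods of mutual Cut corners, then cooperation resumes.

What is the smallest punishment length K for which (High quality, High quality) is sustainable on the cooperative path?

2

No profitable deviation requires (82−30)(β+…+β^K) ≥ 114−82, i.e. β+…+β^K ≥ 8/13 ≈ 0.6154.
With β = 3/5, the partial sums are K=1: 0.6000, K=2: 0.9600.
K = 2 is the first length at which the sum reaches 0.6154.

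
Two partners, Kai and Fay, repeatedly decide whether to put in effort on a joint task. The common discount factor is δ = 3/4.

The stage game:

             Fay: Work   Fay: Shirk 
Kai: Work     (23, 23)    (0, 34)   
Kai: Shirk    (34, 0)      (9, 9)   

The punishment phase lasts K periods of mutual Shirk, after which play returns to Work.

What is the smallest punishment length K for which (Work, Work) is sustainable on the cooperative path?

2

No profitable deviation requires (23−9)(δ+…+δ^K) ≥ 34−23, i.e. δ+…+δ^K ≥ 11/14 ≈ 0.7857.
With δ = 3/4, the partial sums are K=1: 0.7500, K=2: 1.3125.
K = 2 is the first length at which the sum reaches 0.7857.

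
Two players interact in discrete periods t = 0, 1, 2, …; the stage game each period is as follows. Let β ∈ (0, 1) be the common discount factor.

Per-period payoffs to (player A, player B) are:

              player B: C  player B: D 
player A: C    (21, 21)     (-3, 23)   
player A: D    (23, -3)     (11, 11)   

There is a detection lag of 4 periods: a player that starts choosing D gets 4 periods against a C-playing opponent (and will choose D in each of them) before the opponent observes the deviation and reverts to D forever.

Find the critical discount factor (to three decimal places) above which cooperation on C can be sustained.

0.639

The best deviation is to choose D for all 4 undetected periods, earning 23 each, then 11 forever once detected.
Deviation value: 23(1−β^4)/(1−β) + 11β^4/(1−β); cooperation value: 21/(1−β).
IC: 21 ≥ 23(1−β^4) + 11β^4 = 23 − 12β^4.
So β^4 ≥ 2/12 = 1/6, giving β ≥ (1/6)^(1/4) ≈ 0.639.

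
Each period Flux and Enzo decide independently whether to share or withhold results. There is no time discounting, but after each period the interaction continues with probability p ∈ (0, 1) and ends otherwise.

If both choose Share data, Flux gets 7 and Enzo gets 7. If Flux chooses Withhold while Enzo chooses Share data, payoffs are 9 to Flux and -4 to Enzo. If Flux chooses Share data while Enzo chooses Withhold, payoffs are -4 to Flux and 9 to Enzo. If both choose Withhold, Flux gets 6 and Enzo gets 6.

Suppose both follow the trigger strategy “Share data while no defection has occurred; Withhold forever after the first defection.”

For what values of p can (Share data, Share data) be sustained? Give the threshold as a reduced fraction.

Expected cooperation value is 7 + p·7 + p²·7 + … = 7/(1−p); deviation gives 9 + p·6/(1−p).
7 ≥ 9(1−p) + 6p ⇒ 3p ≥ 2 ⇒ p ≥ 2/3.

2/3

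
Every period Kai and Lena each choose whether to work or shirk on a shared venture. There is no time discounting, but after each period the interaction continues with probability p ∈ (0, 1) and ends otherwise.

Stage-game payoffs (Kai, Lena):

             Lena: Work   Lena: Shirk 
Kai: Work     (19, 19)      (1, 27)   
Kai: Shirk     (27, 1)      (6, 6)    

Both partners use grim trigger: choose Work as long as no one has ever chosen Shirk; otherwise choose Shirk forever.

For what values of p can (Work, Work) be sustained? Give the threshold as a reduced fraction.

8/21

With no time discounting, the continuation probability p plays the role of the discount factor.
Grim-trigger IC: 19/(1−p) ≥ 27 + 6p/(1−p) ⇒ p ≥ (27−19)/(27−6) = 8/21.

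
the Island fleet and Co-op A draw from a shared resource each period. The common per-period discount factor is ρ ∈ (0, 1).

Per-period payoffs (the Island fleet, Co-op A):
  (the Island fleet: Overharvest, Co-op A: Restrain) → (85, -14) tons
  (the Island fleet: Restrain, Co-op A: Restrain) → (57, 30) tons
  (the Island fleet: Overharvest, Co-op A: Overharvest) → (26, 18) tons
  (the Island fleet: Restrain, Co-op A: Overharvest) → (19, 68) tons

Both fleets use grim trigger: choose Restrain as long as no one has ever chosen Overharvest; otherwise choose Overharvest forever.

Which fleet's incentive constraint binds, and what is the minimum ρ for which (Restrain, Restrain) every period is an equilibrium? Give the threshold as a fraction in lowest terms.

For the Island fleet: deviation gain 85−57 = 28, per-period punishment loss 57−26 = 31. IC gives ρ ≥ 28/59.
For Co-op A: gain 38, loss 12 per period, so ρ ≥ 38/50 = 19/25.
The tighter constraint is Co-op A's, so cooperation needs ρ ≥ 19/25.

Co-op A; ρ ≥ 19/25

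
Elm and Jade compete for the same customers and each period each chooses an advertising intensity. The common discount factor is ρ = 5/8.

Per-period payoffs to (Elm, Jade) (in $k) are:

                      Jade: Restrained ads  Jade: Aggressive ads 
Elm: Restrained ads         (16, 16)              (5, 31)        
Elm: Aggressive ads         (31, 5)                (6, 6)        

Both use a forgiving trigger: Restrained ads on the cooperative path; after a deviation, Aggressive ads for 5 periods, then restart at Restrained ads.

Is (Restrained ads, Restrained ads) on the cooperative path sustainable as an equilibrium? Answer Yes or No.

Yes

Comparing payoff streams over the 6 periods until play realigns: cooperate → 16(1+ρ+…+ρ^5); deviate → 31 + 6(ρ+…+ρ^5).
Cooperation is sustained iff (16−6)(ρ+…+ρ^5) ≥ 31−16.
ρ+…+ρ^5 = 5/8·(1−(5/8)^5)/(1−5/8) = 1.5077, and (31−16)/(16−6) = 1.5000.
1.5077 ≥ 1.5000, so cooperation is sustainable.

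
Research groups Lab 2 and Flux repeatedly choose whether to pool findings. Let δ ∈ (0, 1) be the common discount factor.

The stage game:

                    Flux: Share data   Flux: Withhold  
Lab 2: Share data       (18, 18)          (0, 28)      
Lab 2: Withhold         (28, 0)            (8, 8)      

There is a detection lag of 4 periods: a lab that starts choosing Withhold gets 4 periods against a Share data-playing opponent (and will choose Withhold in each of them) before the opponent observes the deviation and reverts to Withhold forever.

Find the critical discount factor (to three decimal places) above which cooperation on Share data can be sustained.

0.841

A deviator earns 28 for 4 periods, then 8 forever; cooperating earns 18 forever. Multiplying the IC by (1−δ):
18 ≥ 28(1−δ^4) + 8δ^4, so 20·δ^4 ≥ 10 and δ^4 ≥ 1/2.
δ ≥ (1/2)^(1/4) ≈ 0.841.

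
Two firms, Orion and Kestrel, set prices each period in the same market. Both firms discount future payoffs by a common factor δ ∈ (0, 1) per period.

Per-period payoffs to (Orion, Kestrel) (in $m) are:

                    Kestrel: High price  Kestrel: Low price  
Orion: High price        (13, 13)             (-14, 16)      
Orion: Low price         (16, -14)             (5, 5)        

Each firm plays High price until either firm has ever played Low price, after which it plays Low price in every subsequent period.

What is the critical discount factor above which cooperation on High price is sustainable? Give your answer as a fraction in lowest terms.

3/11

Under grim trigger the critical discount factor is (T−C)/(T−P) with T = 16, C = 13, P = 5.
δ* = (16−13)/(16−5) = 3/11.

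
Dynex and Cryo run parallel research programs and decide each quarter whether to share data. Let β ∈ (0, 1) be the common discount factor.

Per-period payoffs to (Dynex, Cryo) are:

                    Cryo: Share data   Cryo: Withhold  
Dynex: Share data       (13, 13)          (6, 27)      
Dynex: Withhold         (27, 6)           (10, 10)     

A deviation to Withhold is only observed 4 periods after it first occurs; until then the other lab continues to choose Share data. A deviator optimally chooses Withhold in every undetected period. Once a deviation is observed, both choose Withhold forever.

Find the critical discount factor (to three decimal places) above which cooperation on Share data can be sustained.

A deviator earns 27 for 4 periods, then 10 forever; cooperating earns 13 forever. Multiplying the IC by (1−β):
13 ≥ 27(1−β^4) + 10β^4, so 17·β^4 ≥ 14 and β^4 ≥ 14/17.
β ≥ (14/17)^(1/4) ≈ 0.953.

0.953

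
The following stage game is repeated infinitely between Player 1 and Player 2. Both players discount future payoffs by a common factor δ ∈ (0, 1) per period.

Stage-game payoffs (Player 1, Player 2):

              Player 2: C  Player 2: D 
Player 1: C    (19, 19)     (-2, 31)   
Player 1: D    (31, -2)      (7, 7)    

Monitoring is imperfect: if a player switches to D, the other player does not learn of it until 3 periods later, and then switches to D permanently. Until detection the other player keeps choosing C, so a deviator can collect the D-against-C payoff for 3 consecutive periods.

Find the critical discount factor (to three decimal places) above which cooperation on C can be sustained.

A deviator earns 31 for 3 periods, then 7 forever; cooperating earns 19 forever. Multiplying the IC by (1−δ):
19 ≥ 31(1−δ^3) + 7δ^3, so 24·δ^3 ≥ 12 and δ^3 ≥ 1/2.
δ ≥ (1/2)^(1/3) ≈ 0.794.

0.794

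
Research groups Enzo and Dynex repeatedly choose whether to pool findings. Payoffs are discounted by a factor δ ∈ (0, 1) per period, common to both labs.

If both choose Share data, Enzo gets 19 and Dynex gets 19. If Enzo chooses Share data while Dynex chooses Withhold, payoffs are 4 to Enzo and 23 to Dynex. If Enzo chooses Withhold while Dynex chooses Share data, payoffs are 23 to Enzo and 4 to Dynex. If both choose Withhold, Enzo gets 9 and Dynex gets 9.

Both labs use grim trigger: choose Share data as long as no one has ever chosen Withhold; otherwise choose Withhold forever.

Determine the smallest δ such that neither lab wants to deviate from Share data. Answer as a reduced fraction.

2/7

One-period gain from deviating is 23 − 19 = 4. The loss is 19 − 9 = 10 in every subsequent period, with present value 10·δ/(1−δ).
Deviation is unprofitable when 10·δ/(1−δ) ≥ 4, i.e. δ/(1−δ) ≥ 2/5.
Equivalently δ ≥ 4/(4+10) = 2/7.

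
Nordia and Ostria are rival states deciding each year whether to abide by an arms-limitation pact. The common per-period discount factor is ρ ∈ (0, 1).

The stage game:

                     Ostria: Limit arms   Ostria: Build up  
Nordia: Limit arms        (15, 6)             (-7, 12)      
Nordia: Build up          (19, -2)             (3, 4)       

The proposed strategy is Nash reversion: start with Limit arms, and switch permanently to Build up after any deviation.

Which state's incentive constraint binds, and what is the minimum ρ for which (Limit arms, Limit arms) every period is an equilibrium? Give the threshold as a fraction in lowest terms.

Nordia: cooperation gives 15 each period; deviation gives 19 once then 3 forever.
  15/(1−ρ) ≥ 19 + 3ρ/(1−ρ) ⇒ ρ ≥ 4/16 = 1/4.
Ostria: cooperation gives 6 each period; deviation gives 12 once then 4 forever.
  ρ ≥ 6/8 = 3/4.
Both must hold, so the binding constraint is Ostria's: ρ ≥ 3/4.

Ostria; ρ ≥ 3/4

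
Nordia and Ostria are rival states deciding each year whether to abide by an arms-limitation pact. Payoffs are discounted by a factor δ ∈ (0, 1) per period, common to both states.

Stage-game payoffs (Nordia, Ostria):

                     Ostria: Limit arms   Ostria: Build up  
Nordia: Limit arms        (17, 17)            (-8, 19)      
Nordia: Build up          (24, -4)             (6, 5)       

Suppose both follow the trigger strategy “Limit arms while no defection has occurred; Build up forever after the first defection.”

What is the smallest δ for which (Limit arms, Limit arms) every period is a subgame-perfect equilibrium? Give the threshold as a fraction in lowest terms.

7/18

Nordia: cooperation gives 17 each period; deviation gives 24 once then 6 forever.
  17/(1−δ) ≥ 24 + 6δ/(1−δ) ⇒ δ ≥ 7/18.
Ostria: cooperation gives 17 each period; deviation gives 19 once then 5 forever.
  δ ≥ 2/14 = 1/7.
Both must hold, so the binding constraint is Nordia's: δ ≥ 7/18.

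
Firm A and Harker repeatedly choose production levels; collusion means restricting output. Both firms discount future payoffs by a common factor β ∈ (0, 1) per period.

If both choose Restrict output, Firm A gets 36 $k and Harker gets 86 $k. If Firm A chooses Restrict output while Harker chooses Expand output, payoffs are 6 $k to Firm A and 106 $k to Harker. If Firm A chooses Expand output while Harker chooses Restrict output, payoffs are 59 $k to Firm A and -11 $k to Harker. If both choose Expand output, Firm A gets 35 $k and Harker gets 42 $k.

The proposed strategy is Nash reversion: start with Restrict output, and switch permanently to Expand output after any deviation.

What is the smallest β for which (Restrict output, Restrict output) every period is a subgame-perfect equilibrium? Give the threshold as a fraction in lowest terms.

23/24

Firm A's threshold: (59−36)/(59−35) = 23/24.
Harker's threshold: (106−86)/(106−42) = 5/16.
23/24 > 5/16, so Firm A binds and β* = 23/24.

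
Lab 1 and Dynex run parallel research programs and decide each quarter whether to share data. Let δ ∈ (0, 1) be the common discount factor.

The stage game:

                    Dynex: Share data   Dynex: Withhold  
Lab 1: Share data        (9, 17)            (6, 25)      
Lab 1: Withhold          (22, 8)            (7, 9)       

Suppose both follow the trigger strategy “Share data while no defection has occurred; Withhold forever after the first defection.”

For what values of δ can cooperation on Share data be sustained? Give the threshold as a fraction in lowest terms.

13/15

Lab 1: cooperation gives 9 each period; deviation gives 22 once then 7 forever.
  9/(1−δ) ≥ 22 + 7δ/(1−δ) ⇒ δ ≥ 13/15.
Dynex: cooperation gives 17 each period; deviation gives 25 once then 9 forever.
  δ ≥ 8/16 = 1/2.
Both must hold, so the binding constraint is Lab 1's: δ ≥ 13/15.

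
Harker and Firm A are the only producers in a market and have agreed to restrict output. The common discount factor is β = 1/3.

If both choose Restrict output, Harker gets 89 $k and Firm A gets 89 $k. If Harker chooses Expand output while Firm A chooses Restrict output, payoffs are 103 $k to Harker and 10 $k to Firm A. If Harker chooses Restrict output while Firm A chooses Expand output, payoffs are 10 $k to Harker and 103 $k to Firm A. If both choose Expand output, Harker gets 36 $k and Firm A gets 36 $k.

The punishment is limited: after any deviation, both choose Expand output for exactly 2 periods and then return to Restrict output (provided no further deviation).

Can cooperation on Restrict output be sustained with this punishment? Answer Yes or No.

Yes

Comparing payoff streams over the 3 periods until play realigns: cooperate → 89(1+β+…+β^2); deviate → 103 + 36(β+…+β^2).
Cooperation is sustained iff (89−36)(β+…+β^2) ≥ 103−89.
β+…+β^2 = 1/3·(1−(1/3)^2)/(1−1/3) = 0.4444, and (103−89)/(89−36) = 0.2642.
0.4444 ≥ 0.2642, so cooperation is sustainable.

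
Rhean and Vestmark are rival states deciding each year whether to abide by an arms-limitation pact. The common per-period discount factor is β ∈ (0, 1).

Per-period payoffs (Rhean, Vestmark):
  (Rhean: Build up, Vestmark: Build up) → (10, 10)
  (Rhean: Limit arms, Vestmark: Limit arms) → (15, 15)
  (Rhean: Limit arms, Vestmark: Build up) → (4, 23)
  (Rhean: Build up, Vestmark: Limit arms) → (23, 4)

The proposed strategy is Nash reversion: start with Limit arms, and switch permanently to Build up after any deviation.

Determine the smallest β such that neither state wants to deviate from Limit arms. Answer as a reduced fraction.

8/13

Under grim trigger the critical discount factor is (T−C)/(T−P) with T = 23, C = 15, P = 10.
β* = (23−15)/(23−10) = 8/13.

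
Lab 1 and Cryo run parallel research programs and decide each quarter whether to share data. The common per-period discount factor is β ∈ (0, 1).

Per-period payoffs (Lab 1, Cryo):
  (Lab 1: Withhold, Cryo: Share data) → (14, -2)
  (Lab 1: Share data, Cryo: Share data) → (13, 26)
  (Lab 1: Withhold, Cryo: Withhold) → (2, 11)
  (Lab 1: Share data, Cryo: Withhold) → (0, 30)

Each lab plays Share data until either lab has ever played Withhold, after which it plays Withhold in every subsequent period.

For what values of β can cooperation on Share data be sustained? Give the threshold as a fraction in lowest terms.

4/19

For Lab 1: deviation gain 14−13 = 1, per-period punishment loss 13−2 = 11. IC gives β ≥ 1/12.
For Cryo: gain 4, loss 15 per period, so β ≥ 4/19.
The tighter constraint is Cryo's, so cooperation needs β ≥ 4/19.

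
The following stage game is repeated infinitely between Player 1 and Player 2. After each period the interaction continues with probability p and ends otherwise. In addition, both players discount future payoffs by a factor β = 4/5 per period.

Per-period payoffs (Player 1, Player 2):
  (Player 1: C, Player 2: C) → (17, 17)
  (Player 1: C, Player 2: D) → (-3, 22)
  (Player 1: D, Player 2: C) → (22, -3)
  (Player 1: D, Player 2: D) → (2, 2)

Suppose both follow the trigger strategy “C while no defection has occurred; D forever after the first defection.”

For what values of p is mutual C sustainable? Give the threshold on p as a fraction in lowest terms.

5/16

With continuation probability p and discount β, the effective per-period discount factor is βp.
Grim-trigger IC: βp ≥ (22−17)/(22−2) = 1/4.
So p ≥ (1/4)/(4/5) = 5/16.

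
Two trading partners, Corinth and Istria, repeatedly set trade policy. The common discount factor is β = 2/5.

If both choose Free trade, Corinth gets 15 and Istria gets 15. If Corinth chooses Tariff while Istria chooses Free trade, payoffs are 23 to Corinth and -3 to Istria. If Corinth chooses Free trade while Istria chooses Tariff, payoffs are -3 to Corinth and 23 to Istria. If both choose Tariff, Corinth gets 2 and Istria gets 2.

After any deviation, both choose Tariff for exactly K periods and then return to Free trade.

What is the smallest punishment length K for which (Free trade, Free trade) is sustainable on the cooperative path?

IC: β(1−β^K)/(1−β) ≥ (23−15)/(15−2) = 8/13.
With β = 2/5: need 1 − β^K ≥ 8/13·(1−2/5)/(2/5), i.e. β^K ≤ 0.0769.
Since (2/5)^2 = 0.1600 and (2/5)^3 = 0.0640, the smallest such K is 3.

3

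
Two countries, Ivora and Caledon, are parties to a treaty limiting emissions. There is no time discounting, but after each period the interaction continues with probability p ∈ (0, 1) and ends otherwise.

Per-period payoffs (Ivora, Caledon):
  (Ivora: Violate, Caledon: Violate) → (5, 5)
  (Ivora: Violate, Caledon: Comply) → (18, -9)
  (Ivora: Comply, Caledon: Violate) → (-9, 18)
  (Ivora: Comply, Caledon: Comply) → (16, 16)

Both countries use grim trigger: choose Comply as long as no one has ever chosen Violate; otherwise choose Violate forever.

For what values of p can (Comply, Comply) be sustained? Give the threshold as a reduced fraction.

2/13

Expected cooperation value is 16 + p·16 + p²·16 + … = 16/(1−p); deviation gives 18 + p·5/(1−p).
16 ≥ 18(1−p) + 5p ⇒ 13p ≥ 2 ⇒ p ≥ 2/13.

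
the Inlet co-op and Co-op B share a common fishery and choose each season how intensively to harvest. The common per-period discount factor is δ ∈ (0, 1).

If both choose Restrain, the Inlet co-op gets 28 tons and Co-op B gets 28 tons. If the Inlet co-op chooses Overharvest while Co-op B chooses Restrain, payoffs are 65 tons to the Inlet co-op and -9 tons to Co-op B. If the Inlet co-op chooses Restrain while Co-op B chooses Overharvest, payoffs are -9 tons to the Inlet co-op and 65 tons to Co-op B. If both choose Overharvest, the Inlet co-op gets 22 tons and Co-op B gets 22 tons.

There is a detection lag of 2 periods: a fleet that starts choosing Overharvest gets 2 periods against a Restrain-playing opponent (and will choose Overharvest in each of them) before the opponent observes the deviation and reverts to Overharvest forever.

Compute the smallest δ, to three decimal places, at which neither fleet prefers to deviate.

A deviator earns 65 for 2 periods, then 22 forever; cooperating earns 28 forever. Multiplying the IC by (1−δ):
28 ≥ 65(1−δ^2) + 22δ^2, so 43·δ^2 ≥ 37 and δ^2 ≥ 37/43.
δ ≥ (37/43)^(1/2) ≈ 0.928.

0.928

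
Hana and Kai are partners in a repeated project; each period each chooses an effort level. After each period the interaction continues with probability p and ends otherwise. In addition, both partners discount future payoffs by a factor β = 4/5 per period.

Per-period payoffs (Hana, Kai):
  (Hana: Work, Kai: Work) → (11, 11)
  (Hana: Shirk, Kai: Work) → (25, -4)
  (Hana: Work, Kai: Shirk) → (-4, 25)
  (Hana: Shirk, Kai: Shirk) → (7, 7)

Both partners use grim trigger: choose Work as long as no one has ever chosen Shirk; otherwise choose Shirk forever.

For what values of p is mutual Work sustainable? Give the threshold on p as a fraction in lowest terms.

35/36

Expected continuation weight on next period's payoff is β·p = 4/5·p, which plays the role of the discount factor.
Cooperation requires 4/5·p ≥ (25−11)/(25−7) = 7/9, hence p ≥ 35/36.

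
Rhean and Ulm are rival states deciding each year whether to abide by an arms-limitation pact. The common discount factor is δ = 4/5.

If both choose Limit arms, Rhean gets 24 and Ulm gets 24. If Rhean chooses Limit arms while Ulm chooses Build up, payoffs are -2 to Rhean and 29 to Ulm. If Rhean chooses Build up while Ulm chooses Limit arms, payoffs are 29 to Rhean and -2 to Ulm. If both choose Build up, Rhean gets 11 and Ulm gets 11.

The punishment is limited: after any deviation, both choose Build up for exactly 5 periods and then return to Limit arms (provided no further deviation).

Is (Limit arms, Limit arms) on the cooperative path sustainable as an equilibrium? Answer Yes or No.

Comparing payoff streams over the 6 periods until play realigns: cooperate → 24(1+δ+…+δ^5); deviate → 29 + 11(δ+…+δ^5).
Cooperation is sustained iff (24−11)(δ+…+δ^5) ≥ 29−24.
δ+…+δ^5 = 4/5·(1−(4/5)^5)/(1−4/5) = 2.6893, and (29−24)/(24−11) = 0.3846.
2.6893 ≥ 0.3846, so cooperation is sustainable.

Yes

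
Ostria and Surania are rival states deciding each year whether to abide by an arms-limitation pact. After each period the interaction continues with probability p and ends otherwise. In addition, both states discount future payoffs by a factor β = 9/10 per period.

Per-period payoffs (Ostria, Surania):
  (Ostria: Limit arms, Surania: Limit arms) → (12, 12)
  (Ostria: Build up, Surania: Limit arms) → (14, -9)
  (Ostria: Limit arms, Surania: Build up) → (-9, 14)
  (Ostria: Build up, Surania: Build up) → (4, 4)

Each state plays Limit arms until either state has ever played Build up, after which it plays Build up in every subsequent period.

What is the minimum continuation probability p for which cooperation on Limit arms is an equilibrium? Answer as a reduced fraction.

Expected continuation weight on next period's payoff is β·p = 9/10·p, which plays the role of the discount factor.
Cooperation requires 9/10·p ≥ (14−12)/(14−4) = 1/5, hence p ≥ 2/9.

2/9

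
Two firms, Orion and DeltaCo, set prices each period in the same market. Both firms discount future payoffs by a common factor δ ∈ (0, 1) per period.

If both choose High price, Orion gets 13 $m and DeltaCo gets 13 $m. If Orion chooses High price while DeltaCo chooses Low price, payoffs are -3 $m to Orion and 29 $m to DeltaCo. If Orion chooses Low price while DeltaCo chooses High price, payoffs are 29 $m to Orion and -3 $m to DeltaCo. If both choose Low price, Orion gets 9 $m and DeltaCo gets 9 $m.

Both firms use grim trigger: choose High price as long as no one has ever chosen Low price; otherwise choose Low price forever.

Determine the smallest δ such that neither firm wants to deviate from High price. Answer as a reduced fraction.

4/5

13/(1−δ) ≥ 29 + 9δ/(1−δ)
13 ≥ 29 − 20δ
δ ≥ 16/20 = 4/5.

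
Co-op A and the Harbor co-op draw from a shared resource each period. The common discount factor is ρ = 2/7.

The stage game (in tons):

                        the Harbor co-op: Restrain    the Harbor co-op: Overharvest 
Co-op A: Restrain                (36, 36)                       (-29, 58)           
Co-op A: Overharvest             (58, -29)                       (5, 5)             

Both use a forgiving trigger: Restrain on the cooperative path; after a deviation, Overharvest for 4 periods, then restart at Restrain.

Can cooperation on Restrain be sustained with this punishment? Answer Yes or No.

No

A one-shot deviation gives 58 now, then 5 for 4 periods, then back to 36.
Gain from deviating: (58−36) today; loss: (36−5) in each of the next 4 periods.
No-deviation condition: (36−5)(ρ+…+ρ^4) ≥ 58−36, i.e. ρ+…+ρ^4 ≥ 22/31.
At ρ = 2/7: ρ+…+ρ^4 = 0.3973 < 0.7097.
So cooperation is not sustainable.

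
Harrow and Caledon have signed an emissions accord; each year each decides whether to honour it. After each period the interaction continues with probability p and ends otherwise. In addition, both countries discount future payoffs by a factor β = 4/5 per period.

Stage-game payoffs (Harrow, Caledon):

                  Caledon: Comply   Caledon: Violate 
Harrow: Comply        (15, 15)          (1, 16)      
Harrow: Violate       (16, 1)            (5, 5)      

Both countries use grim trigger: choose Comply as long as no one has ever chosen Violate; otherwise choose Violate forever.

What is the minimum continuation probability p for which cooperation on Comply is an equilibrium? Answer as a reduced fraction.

With continuation probability p and discount β, the effective per-period discount factor is βp.
Grim-trigger IC: βp ≥ (16−15)/(16−5) = 1/11.
So p ≥ (1/11)/(4/5) = 5/44.

5/44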